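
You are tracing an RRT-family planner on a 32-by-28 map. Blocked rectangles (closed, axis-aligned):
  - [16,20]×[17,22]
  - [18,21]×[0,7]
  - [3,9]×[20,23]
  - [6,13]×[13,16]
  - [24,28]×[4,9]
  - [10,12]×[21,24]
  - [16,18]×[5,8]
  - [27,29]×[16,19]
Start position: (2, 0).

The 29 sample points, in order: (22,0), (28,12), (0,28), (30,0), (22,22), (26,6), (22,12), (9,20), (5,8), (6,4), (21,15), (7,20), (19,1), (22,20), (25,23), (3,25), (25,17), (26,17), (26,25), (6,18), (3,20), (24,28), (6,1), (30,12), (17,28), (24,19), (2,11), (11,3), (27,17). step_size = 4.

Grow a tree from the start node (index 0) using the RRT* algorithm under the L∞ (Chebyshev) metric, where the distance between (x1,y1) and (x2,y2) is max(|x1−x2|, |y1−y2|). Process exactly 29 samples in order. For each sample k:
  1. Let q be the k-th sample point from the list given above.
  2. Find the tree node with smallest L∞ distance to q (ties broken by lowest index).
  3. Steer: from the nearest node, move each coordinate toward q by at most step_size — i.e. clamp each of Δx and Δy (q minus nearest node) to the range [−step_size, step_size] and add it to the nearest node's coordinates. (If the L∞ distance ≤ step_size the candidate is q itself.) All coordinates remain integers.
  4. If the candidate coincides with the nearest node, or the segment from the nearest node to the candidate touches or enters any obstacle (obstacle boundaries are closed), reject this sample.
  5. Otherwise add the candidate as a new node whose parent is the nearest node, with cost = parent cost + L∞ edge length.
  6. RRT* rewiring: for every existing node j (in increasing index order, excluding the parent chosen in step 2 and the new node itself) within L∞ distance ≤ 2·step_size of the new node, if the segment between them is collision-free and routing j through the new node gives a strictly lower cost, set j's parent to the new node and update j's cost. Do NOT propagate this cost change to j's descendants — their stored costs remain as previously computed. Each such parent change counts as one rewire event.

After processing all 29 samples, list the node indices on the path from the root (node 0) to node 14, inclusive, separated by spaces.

1. q=(22,0) nearest=0 d=20 new=(6,0) → add node 1 parent=0 cost=4
2. q=(28,12) nearest=1 d=22 new=(10,4) → add node 2 parent=1 cost=8
3. q=(0,28) nearest=2 d=24 new=(6,8) → add node 3 parent=2 cost=12
4. q=(30,0) nearest=2 d=20 new=(14,0) → add node 4 parent=2 cost=12
5. q=(22,22) nearest=3 d=16 new=(10,12) → add node 5 parent=3 cost=16
6. q=(26,6) nearest=4 d=12 new=(18,4) → blocked by [18,21]×[0,7], reject
7. q=(22,12) nearest=2 d=12 new=(14,8) → add node 6 parent=2 cost=12
8. q=(9,20) nearest=5 d=8 new=(9,16) → blocked by [6,13]×[13,16], reject
9. q=(5,8) nearest=3 d=1 new=(5,8) → add node 7 parent=3 cost=13
10. q=(6,4) nearest=0 d=4 new=(6,4) → add node 8 parent=0 cost=4; rewire 3→8 (8<12); rewire 5→8 (12<16); rewire 7→8 (8<13)
11. q=(21,15) nearest=6 d=7 new=(18,12) → add node 9 parent=6 cost=16
12. q=(7,20) nearest=5 d=8 new=(7,16) → blocked by [6,13]×[13,16], reject
13. q=(19,1) nearest=4 d=5 new=(18,1) → blocked by [18,21]×[0,7], reject
14. q=(22,20) nearest=9 d=8 new=(22,16) → add node 10 parent=9 cost=20
15. q=(25,23) nearest=10 d=7 new=(25,20) → add node 11 parent=10 cost=24
16. q=(3,25) nearest=5 d=13 new=(6,16) → blocked by [6,13]×[13,16], reject
17. q=(25,17) nearest=10 d=3 new=(25,17) → add node 12 parent=10 cost=23
18. q=(26,17) nearest=12 d=1 new=(26,17) → add node 13 parent=12 cost=24
19. q=(26,25) nearest=11 d=5 new=(26,24) → add node 14 parent=11 cost=28
20. q=(6,18) nearest=5 d=6 new=(6,16) → blocked by [6,13]×[13,16], reject
21. q=(3,20) nearest=5 d=8 new=(6,16) → blocked by [6,13]×[13,16], reject
22. q=(24,28) nearest=14 d=4 new=(24,28) → add node 15 parent=14 cost=32
23. q=(6,1) nearest=1 d=1 new=(6,1) → add node 16 parent=1 cost=5
24. q=(30,12) nearest=12 d=5 new=(29,13) → add node 17 parent=12 cost=27
25. q=(17,28) nearest=15 d=7 new=(20,28) → add node 18 parent=15 cost=36
26. q=(24,19) nearest=11 d=1 new=(24,19) → add node 19 parent=11 cost=25
27. q=(2,11) nearest=7 d=3 new=(2,11) → add node 20 parent=7 cost=11
28. q=(11,3) nearest=2 d=1 new=(11,3) → add node 21 parent=2 cost=9
29. q=(27,17) nearest=13 d=1 new=(27,17) → blocked by [27,29]×[16,19], reject

Path: 0 1 2 6 9 10 11 14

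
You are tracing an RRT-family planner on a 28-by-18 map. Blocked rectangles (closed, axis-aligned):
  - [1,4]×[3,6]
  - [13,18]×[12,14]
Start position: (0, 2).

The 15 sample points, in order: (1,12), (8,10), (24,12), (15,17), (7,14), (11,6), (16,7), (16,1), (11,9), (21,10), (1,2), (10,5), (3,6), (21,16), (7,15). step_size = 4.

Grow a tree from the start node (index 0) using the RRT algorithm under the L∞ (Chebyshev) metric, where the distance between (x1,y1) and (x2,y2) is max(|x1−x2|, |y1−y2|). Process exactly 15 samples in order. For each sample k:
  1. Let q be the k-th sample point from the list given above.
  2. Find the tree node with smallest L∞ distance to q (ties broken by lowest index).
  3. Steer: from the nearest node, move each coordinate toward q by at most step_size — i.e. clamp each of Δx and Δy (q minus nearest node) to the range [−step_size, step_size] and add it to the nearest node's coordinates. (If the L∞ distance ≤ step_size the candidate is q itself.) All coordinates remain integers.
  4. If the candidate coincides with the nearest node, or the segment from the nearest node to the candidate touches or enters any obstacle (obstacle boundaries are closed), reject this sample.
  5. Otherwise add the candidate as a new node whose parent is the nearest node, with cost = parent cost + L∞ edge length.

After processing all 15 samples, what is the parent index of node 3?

1. q=(1,12) nearest=0 d=10 new=(1,6) → blocked by [1,4]×[3,6], reject
2. q=(8,10) nearest=0 d=8 new=(4,6) → blocked by [1,4]×[3,6], reject
3. q=(24,12) nearest=0 d=24 new=(4,6) → blocked by [1,4]×[3,6], reject
4. q=(15,17) nearest=0 d=15 new=(4,6) → blocked by [1,4]×[3,6], reject
5. q=(7,14) nearest=0 d=12 new=(4,6) → blocked by [1,4]×[3,6], reject
6. q=(11,6) nearest=0 d=11 new=(4,6) → blocked by [1,4]×[3,6], reject
7. q=(16,7) nearest=0 d=16 new=(4,6) → blocked by [1,4]×[3,6], reject
8. q=(16,1) nearest=0 d=16 new=(4,1) → add node 1 parent=0 cost=4
9. q=(11,9) nearest=1 d=8 new=(8,5) → add node 2 parent=1 cost=8
10. q=(21,10) nearest=2 d=13 new=(12,9) → add node 3 parent=2 cost=12
11. q=(1,2) nearest=0 d=1 new=(1,2) → add node 4 parent=0 cost=1
12. q=(10,5) nearest=2 d=2 new=(10,5) → add node 5 parent=2 cost=10
13. q=(3,6) nearest=0 d=4 new=(3,6) → blocked by [1,4]×[3,6], reject
14. q=(21,16) nearest=3 d=9 new=(16,13) → blocked by [13,18]×[12,14], reject
15. q=(7,15) nearest=3 d=6 new=(8,13) → add node 6 parent=3 cost=16

Parent of node 3: 2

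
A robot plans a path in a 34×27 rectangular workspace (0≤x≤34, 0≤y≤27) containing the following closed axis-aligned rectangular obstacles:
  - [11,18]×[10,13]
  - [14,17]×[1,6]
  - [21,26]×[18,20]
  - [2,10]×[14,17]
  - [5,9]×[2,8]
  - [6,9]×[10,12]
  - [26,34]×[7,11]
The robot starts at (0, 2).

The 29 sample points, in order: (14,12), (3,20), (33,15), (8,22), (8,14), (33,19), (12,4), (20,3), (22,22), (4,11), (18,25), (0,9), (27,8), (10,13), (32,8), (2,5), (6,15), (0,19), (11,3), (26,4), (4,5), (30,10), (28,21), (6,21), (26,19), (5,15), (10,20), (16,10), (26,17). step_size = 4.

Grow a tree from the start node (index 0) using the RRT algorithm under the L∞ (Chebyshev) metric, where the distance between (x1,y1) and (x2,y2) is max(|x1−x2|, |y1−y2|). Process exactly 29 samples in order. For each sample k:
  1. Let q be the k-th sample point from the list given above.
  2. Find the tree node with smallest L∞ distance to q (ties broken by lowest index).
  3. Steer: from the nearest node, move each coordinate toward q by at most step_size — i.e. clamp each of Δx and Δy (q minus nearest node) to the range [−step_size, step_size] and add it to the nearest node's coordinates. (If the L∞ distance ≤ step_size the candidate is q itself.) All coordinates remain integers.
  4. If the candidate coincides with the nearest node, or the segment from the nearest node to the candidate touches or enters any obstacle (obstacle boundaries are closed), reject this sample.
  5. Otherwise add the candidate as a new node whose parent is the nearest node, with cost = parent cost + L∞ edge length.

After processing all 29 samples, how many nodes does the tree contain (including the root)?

Node count: 8

1. q=(14,12) nearest=0 d=14 new=(4,6) → add node 1 parent=0 cost=4
2. q=(3,20) nearest=1 d=14 new=(3,10) → add node 2 parent=1 cost=8
3. q=(33,15) nearest=1 d=29 new=(8,10) → blocked by [5,9]×[2,8], reject
4. q=(8,22) nearest=2 d=12 new=(7,14) → blocked by [2,10]×[14,17], reject
5. q=(8,14) nearest=2 d=5 new=(7,14) → blocked by [2,10]×[14,17], reject
6. q=(33,19) nearest=1 d=29 new=(8,10) → blocked by [5,9]×[2,8], reject
7. q=(12,4) nearest=1 d=8 new=(8,4) → blocked by [5,9]×[2,8], reject
8. q=(20,3) nearest=1 d=16 new=(8,3) → blocked by [5,9]×[2,8], reject
9. q=(22,22) nearest=1 d=18 new=(8,10) → blocked by [5,9]×[2,8], reject
10. q=(4,11) nearest=2 d=1 new=(4,11) → add node 3 parent=2 cost=9
11. q=(18,25) nearest=3 d=14 new=(8,15) → blocked by [2,10]×[14,17], reject
12. q=(0,9) nearest=2 d=3 new=(0,9) → add node 4 parent=2 cost=11
13. q=(27,8) nearest=1 d=23 new=(8,8) → blocked by [5,9]×[2,8], reject
14. q=(10,13) nearest=3 d=6 new=(8,13) → blocked by [6,9]×[10,12], reject
15. q=(32,8) nearest=1 d=28 new=(8,8) → blocked by [5,9]×[2,8], reject
16. q=(2,5) nearest=1 d=2 new=(2,5) → add node 5 parent=1 cost=6
17. q=(6,15) nearest=3 d=4 new=(6,15) → blocked by [2,10]×[14,17], reject
18. q=(0,19) nearest=3 d=8 new=(0,15) → add node 6 parent=3 cost=13
19. q=(11,3) nearest=1 d=7 new=(8,3) → blocked by [5,9]×[2,8], reject
20. q=(26,4) nearest=1 d=22 new=(8,4) → blocked by [5,9]×[2,8], reject
21. q=(4,5) nearest=1 d=1 new=(4,5) → add node 7 parent=1 cost=5
22. q=(30,10) nearest=1 d=26 new=(8,10) → blocked by [5,9]×[2,8], reject
23. q=(28,21) nearest=1 d=24 new=(8,10) → blocked by [5,9]×[2,8], reject
24. q=(6,21) nearest=6 d=6 new=(4,19) → blocked by [2,10]×[14,17], reject
25. q=(26,19) nearest=1 d=22 new=(8,10) → blocked by [5,9]×[2,8], reject
26. q=(5,15) nearest=3 d=4 new=(5,15) → blocked by [2,10]×[14,17], reject
27. q=(10,20) nearest=3 d=9 new=(8,15) → blocked by [2,10]×[14,17], reject
28. q=(16,10) nearest=1 d=12 new=(8,10) → blocked by [5,9]×[2,8], reject
29. q=(26,17) nearest=1 d=22 new=(8,10) → blocked by [5,9]×[2,8], reject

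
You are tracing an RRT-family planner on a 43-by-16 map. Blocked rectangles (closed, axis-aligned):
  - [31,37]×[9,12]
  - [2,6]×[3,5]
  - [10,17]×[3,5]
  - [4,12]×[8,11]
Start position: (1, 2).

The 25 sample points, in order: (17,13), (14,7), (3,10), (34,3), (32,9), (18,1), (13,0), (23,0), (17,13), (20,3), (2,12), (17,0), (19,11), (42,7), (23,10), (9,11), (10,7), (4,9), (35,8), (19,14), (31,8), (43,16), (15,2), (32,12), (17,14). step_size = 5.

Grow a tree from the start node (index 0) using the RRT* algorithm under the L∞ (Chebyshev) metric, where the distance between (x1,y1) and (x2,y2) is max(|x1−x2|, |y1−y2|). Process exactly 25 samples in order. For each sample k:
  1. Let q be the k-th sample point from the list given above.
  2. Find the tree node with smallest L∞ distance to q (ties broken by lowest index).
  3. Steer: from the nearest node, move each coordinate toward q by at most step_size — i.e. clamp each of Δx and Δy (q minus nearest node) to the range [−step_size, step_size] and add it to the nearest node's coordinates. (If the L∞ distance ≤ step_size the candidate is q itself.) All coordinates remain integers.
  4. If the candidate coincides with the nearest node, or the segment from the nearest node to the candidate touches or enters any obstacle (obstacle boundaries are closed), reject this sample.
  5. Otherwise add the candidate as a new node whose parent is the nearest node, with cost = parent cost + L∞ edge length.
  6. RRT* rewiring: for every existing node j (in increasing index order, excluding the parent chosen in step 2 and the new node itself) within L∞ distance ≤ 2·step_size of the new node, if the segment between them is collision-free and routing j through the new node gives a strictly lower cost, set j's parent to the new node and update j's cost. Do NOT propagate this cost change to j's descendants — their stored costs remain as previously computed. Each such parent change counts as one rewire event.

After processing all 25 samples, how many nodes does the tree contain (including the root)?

Node count: 16

1. q=(17,13) nearest=0 d=16 new=(6,7) → blocked by [2,6]×[3,5], reject
2. q=(14,7) nearest=0 d=13 new=(6,7) → blocked by [2,6]×[3,5], reject
3. q=(3,10) nearest=0 d=8 new=(3,7) → blocked by [2,6]×[3,5], reject
4. q=(34,3) nearest=0 d=33 new=(6,3) → blocked by [2,6]×[3,5], reject
5. q=(32,9) nearest=0 d=31 new=(6,7) → blocked by [2,6]×[3,5], reject
6. q=(18,1) nearest=0 d=17 new=(6,1) → add node 1 parent=0 cost=5
7. q=(13,0) nearest=1 d=7 new=(11,0) → add node 2 parent=1 cost=10
8. q=(23,0) nearest=2 d=12 new=(16,0) → add node 3 parent=2 cost=15
9. q=(17,13) nearest=1 d=12 new=(11,6) → blocked by [10,17]×[3,5], reject
10. q=(20,3) nearest=3 d=4 new=(20,3) → add node 4 parent=3 cost=19
11. q=(2,12) nearest=0 d=10 new=(2,7) → add node 5 parent=0 cost=5
12. q=(17,0) nearest=3 d=1 new=(17,0) → add node 6 parent=3 cost=16
13. q=(19,11) nearest=4 d=8 new=(19,8) → add node 7 parent=4 cost=24
14. q=(42,7) nearest=4 d=22 new=(25,7) → add node 8 parent=4 cost=24
15. q=(23,10) nearest=8 d=3 new=(23,10) → add node 9 parent=8 cost=27
16. q=(9,11) nearest=5 d=7 new=(7,11) → blocked by [4,12]×[8,11], reject
17. q=(10,7) nearest=1 d=6 new=(10,6) → add node 10 parent=1 cost=10; rewire 7→10 (19<24)
18. q=(4,9) nearest=5 d=2 new=(4,9) → blocked by [4,12]×[8,11], reject
19. q=(35,8) nearest=8 d=10 new=(30,8) → add node 11 parent=8 cost=29
20. q=(19,14) nearest=9 d=4 new=(19,14) → add node 12 parent=9 cost=31
21. q=(31,8) nearest=11 d=1 new=(31,8) → add node 13 parent=11 cost=30
22. q=(43,16) nearest=13 d=12 new=(36,13) → blocked by [31,37]×[9,12], reject
23. q=(15,2) nearest=3 d=2 new=(15,2) → add node 14 parent=3 cost=17
24. q=(32,12) nearest=11 d=4 new=(32,12) → blocked by [31,37]×[9,12], reject
25. q=(17,14) nearest=12 d=2 new=(17,14) → add node 15 parent=12 cost=33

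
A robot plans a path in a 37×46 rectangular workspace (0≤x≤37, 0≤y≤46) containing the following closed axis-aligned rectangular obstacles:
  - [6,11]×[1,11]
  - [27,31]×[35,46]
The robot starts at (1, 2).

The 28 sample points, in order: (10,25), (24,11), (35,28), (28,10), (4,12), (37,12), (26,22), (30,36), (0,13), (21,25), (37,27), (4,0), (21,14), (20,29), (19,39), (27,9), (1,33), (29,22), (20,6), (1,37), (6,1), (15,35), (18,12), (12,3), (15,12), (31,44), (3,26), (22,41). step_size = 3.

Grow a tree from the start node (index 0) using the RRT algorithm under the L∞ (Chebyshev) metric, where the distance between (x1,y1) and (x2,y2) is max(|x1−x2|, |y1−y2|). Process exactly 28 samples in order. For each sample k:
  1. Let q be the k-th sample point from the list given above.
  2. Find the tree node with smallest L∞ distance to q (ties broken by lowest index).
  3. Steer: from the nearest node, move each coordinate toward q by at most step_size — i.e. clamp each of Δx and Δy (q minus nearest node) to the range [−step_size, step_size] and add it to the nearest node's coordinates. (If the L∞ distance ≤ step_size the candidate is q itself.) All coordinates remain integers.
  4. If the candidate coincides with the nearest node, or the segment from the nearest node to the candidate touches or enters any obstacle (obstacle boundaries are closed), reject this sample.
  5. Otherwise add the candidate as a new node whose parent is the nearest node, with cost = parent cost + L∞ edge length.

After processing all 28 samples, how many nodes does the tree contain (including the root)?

Node count: 18

1. q=(10,25) nearest=0 d=23 new=(4,5) → add node 1 parent=0 cost=3
2. q=(24,11) nearest=1 d=20 new=(7,8) → blocked by [6,11]×[1,11], reject
3. q=(35,28) nearest=1 d=31 new=(7,8) → blocked by [6,11]×[1,11], reject
4. q=(28,10) nearest=1 d=24 new=(7,8) → blocked by [6,11]×[1,11], reject
5. q=(4,12) nearest=1 d=7 new=(4,8) → add node 2 parent=1 cost=6
6. q=(37,12) nearest=1 d=33 new=(7,8) → blocked by [6,11]×[1,11], reject
7. q=(26,22) nearest=1 d=22 new=(7,8) → blocked by [6,11]×[1,11], reject
8. q=(30,36) nearest=2 d=28 new=(7,11) → blocked by [6,11]×[1,11], reject
9. q=(0,13) nearest=2 d=5 new=(1,11) → add node 3 parent=2 cost=9
10. q=(21,25) nearest=2 d=17 new=(7,11) → blocked by [6,11]×[1,11], reject
11. q=(37,27) nearest=1 d=33 new=(7,8) → blocked by [6,11]×[1,11], reject
12. q=(4,0) nearest=0 d=3 new=(4,0) → add node 4 parent=0 cost=3
13. q=(21,14) nearest=1 d=17 new=(7,8) → blocked by [6,11]×[1,11], reject
14. q=(20,29) nearest=3 d=19 new=(4,14) → add node 5 parent=3 cost=12
15. q=(19,39) nearest=5 d=25 new=(7,17) → add node 6 parent=5 cost=15
16. q=(27,9) nearest=6 d=20 new=(10,14) → add node 7 parent=6 cost=18
17. q=(1,33) nearest=6 d=16 new=(4,20) → add node 8 parent=6 cost=18
18. q=(29,22) nearest=7 d=19 new=(13,17) → add node 9 parent=7 cost=21
19. q=(20,6) nearest=7 d=10 new=(13,11) → add node 10 parent=7 cost=21
20. q=(1,37) nearest=8 d=17 new=(1,23) → add node 11 parent=8 cost=21
21. q=(6,1) nearest=4 d=2 new=(6,1) → blocked by [6,11]×[1,11], reject
22. q=(15,35) nearest=11 d=14 new=(4,26) → add node 12 parent=11 cost=24
23. q=(18,12) nearest=9 d=5 new=(16,14) → add node 13 parent=9 cost=24
24. q=(12,3) nearest=1 d=8 new=(7,3) → blocked by [6,11]×[1,11], reject
25. q=(15,12) nearest=10 d=2 new=(15,12) → add node 14 parent=10 cost=23
26. q=(31,44) nearest=6 d=27 new=(10,20) → add node 15 parent=6 cost=18
27. q=(3,26) nearest=12 d=1 new=(3,26) → add node 16 parent=12 cost=25
28. q=(22,41) nearest=12 d=18 new=(7,29) → add node 17 parent=12 cost=27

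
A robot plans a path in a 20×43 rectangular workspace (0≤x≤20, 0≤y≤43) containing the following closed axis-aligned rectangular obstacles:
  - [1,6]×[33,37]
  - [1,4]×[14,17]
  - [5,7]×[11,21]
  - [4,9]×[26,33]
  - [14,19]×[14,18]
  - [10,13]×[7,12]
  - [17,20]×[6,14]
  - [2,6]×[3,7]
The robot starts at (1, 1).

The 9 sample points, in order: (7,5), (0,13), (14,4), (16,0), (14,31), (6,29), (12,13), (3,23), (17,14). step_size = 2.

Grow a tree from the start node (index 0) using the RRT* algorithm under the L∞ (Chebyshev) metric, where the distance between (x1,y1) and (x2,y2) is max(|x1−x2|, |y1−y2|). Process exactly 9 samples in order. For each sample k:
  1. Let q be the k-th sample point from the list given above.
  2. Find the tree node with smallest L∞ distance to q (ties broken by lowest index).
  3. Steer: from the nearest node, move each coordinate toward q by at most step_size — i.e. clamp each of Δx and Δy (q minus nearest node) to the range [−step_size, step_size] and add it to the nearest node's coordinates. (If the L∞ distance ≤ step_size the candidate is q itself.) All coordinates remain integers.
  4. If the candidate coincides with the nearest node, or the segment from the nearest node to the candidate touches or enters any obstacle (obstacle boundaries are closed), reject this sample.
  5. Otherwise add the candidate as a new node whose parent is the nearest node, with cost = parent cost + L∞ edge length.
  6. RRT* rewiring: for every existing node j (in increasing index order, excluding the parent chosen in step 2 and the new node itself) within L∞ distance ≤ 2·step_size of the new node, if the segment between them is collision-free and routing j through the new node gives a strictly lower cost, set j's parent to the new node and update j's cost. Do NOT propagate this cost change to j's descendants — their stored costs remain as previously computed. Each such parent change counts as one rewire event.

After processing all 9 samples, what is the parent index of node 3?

1. q=(7,5) nearest=0 d=6 new=(3,3) → blocked by [2,6]×[3,7], reject
2. q=(0,13) nearest=0 d=12 new=(0,3) → add node 1 parent=0 cost=2
3. q=(14,4) nearest=0 d=13 new=(3,3) → blocked by [2,6]×[3,7], reject
4. q=(16,0) nearest=0 d=15 new=(3,0) → add node 2 parent=0 cost=2
5. q=(14,31) nearest=1 d=28 new=(2,5) → blocked by [2,6]×[3,7], reject
6. q=(6,29) nearest=1 d=26 new=(2,5) → blocked by [2,6]×[3,7], reject
7. q=(12,13) nearest=0 d=12 new=(3,3) → blocked by [2,6]×[3,7], reject
8. q=(3,23) nearest=1 d=20 new=(2,5) → blocked by [2,6]×[3,7], reject
9. q=(17,14) nearest=2 d=14 new=(5,2) → add node 3 parent=2 cost=4

Parent of node 3: 2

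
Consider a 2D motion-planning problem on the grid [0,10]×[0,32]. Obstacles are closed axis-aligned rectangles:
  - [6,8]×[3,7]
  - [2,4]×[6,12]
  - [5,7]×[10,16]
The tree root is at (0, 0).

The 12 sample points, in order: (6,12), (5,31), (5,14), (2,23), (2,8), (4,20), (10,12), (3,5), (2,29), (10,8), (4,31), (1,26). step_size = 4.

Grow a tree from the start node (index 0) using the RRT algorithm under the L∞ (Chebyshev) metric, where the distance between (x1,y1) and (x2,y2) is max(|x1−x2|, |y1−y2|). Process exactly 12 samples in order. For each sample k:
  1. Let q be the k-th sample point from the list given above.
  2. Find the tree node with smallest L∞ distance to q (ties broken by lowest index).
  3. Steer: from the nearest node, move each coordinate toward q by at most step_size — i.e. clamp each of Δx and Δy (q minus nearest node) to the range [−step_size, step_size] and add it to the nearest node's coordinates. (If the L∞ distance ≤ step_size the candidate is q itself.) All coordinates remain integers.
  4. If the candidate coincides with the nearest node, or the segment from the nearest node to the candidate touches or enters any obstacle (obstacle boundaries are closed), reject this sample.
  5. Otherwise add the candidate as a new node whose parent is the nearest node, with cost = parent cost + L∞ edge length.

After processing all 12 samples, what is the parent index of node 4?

1. q=(6,12) nearest=0 d=12 new=(4,4) → add node 1 parent=0 cost=4
2. q=(5,31) nearest=1 d=27 new=(5,8) → add node 2 parent=1 cost=8
3. q=(5,14) nearest=2 d=6 new=(5,12) → blocked by [5,7]×[10,16], reject
4. q=(2,23) nearest=2 d=15 new=(2,12) → blocked by [2,4]×[6,12], reject
5. q=(2,8) nearest=2 d=3 new=(2,8) → blocked by [2,4]×[6,12], reject
6. q=(4,20) nearest=2 d=12 new=(4,12) → blocked by [2,4]×[6,12], reject
7. q=(10,12) nearest=2 d=5 new=(9,12) → blocked by [5,7]×[10,16], reject
8. q=(3,5) nearest=1 d=1 new=(3,5) → add node 3 parent=1 cost=5
9. q=(2,29) nearest=2 d=21 new=(2,12) → blocked by [2,4]×[6,12], reject
10. q=(10,8) nearest=2 d=5 new=(9,8) → add node 4 parent=2 cost=12
11. q=(4,31) nearest=2 d=23 new=(4,12) → blocked by [2,4]×[6,12], reject
12. q=(1,26) nearest=2 d=18 new=(1,12) → blocked by [2,4]×[6,12], reject

Parent of node 4: 2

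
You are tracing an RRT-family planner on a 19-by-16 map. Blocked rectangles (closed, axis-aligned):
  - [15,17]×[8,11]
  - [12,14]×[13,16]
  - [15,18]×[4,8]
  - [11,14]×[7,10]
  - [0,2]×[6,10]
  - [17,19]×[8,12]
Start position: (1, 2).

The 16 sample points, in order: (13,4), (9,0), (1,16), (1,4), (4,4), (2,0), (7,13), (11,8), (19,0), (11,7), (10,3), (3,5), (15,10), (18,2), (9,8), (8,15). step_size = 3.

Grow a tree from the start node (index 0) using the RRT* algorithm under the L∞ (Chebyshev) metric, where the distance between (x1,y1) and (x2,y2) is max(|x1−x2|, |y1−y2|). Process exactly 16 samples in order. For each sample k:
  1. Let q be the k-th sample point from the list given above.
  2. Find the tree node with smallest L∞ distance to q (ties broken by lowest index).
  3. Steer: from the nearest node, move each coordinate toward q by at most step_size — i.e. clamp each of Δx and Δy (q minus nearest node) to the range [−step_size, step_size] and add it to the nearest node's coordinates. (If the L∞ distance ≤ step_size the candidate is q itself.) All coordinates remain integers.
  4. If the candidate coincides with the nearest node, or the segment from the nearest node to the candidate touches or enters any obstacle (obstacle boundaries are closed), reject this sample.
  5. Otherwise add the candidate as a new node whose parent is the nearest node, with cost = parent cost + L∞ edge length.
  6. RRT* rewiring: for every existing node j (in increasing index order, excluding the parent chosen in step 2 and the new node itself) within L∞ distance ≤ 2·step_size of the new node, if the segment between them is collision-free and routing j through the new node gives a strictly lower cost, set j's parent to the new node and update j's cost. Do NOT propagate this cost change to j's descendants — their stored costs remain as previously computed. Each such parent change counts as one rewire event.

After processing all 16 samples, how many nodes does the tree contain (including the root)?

Node count: 11

1. q=(13,4) nearest=0 d=12 new=(4,4) → add node 1 parent=0 cost=3
2. q=(9,0) nearest=1 d=5 new=(7,1) → add node 2 parent=1 cost=6
3. q=(1,16) nearest=1 d=12 new=(1,7) → blocked by [0,2]×[6,10], reject
4. q=(1,4) nearest=0 d=2 new=(1,4) → add node 3 parent=0 cost=2
5. q=(4,4) nearest=1 d=0 → coincident, reject
6. q=(2,0) nearest=0 d=2 new=(2,0) → add node 4 parent=0 cost=2
7. q=(7,13) nearest=1 d=9 new=(7,7) → add node 5 parent=1 cost=6
8. q=(11,8) nearest=5 d=4 new=(10,8) → add node 6 parent=5 cost=9
9. q=(19,0) nearest=6 d=9 new=(13,5) → blocked by [11,14]×[7,10], reject
10. q=(11,7) nearest=6 d=1 new=(11,7) → blocked by [11,14]×[7,10], reject
11. q=(10,3) nearest=2 d=3 new=(10,3) → add node 7 parent=2 cost=9
12. q=(3,5) nearest=1 d=1 new=(3,5) → add node 8 parent=1 cost=4
13. q=(15,10) nearest=6 d=5 new=(13,10) → blocked by [11,14]×[7,10], reject
14. q=(18,2) nearest=6 d=8 new=(13,5) → blocked by [11,14]×[7,10], reject
15. q=(9,8) nearest=6 d=1 new=(9,8) → add node 9 parent=6 cost=10
16. q=(8,15) nearest=6 d=7 new=(8,11) → add node 10 parent=6 cost=12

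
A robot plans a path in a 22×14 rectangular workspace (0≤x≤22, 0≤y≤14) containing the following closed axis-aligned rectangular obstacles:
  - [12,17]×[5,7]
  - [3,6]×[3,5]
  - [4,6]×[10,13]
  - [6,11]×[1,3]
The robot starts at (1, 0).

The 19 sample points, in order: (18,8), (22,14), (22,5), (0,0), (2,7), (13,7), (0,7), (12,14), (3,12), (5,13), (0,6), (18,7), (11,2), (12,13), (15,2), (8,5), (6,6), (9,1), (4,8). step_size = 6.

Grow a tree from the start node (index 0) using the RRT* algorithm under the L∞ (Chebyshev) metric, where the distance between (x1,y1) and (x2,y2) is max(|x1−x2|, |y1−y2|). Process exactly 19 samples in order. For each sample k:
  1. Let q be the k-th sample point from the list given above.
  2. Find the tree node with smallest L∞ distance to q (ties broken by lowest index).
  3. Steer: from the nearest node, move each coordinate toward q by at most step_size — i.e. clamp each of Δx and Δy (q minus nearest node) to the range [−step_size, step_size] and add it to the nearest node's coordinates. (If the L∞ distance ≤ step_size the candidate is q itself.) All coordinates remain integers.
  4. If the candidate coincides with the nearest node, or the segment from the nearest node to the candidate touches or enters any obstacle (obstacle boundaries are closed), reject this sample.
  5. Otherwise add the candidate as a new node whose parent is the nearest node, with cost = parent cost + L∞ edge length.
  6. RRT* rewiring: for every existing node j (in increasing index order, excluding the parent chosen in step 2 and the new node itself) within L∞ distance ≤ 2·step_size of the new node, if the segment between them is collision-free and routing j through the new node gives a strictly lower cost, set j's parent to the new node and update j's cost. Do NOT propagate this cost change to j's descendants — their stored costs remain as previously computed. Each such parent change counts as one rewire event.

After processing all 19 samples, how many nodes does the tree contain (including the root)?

Node count: 11

1. q=(18,8) nearest=0 d=17 new=(7,6) → blocked by [3,6]×[3,5], reject
2. q=(22,14) nearest=0 d=21 new=(7,6) → blocked by [3,6]×[3,5], reject
3. q=(22,5) nearest=0 d=21 new=(7,5) → blocked by [3,6]×[3,5], reject
4. q=(0,0) nearest=0 d=1 new=(0,0) → add node 1 parent=0 cost=1
5. q=(2,7) nearest=0 d=7 new=(2,6) → add node 2 parent=0 cost=6
6. q=(13,7) nearest=2 d=11 new=(8,7) → add node 3 parent=2 cost=12
7. q=(0,7) nearest=2 d=2 new=(0,7) → add node 4 parent=2 cost=8
8. q=(12,14) nearest=3 d=7 new=(12,13) → add node 5 parent=3 cost=18
9. q=(3,12) nearest=3 d=5 new=(3,12) → blocked by [4,6]×[10,13], reject
10. q=(5,13) nearest=3 d=6 new=(5,13) → blocked by [4,6]×[10,13], reject
11. q=(0,6) nearest=4 d=1 new=(0,6) → add node 6 parent=4 cost=9
12. q=(18,7) nearest=5 d=6 new=(18,7) → add node 7 parent=5 cost=24
13. q=(11,2) nearest=3 d=5 new=(11,2) → blocked by [6,11]×[1,3], reject
14. q=(12,13) nearest=5 d=0 → coincident, reject
15. q=(15,2) nearest=7 d=5 new=(15,2) → blocked by [12,17]×[5,7], reject
16. q=(8,5) nearest=3 d=2 new=(8,5) → add node 8 parent=3 cost=14
17. q=(6,6) nearest=3 d=2 new=(6,6) → add node 9 parent=3 cost=14
18. q=(9,1) nearest=8 d=4 new=(9,1) → blocked by [6,11]×[1,3], reject
19. q=(4,8) nearest=2 d=2 new=(4,8) → add node 10 parent=2 cost=8; rewire 5→10 (16<18); rewire 8→10 (12<14); rewire 9→10 (10<14)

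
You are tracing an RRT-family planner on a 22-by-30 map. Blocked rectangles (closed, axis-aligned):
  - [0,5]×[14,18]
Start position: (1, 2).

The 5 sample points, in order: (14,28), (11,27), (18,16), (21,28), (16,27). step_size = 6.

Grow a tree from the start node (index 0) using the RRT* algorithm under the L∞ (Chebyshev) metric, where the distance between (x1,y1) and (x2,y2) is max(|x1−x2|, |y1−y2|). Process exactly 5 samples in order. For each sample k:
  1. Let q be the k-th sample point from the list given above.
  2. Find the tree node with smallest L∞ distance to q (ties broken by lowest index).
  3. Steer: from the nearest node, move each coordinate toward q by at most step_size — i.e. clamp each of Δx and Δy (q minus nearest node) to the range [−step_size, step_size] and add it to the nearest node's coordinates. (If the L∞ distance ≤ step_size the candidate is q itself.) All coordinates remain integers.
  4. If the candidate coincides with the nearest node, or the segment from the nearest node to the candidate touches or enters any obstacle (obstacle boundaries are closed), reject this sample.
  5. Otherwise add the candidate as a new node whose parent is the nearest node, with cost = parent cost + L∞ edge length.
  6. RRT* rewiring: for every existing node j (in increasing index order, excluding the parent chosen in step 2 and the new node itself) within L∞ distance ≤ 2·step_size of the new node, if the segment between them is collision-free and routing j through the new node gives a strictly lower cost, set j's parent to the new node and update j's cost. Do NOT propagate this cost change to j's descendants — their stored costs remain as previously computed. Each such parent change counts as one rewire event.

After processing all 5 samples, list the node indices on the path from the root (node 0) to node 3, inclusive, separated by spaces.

Path: 0 1 2 3

1. q=(14,28) nearest=0 d=26 new=(7,8) → add node 1 parent=0 cost=6
2. q=(11,27) nearest=1 d=19 new=(11,14) → add node 2 parent=1 cost=12
3. q=(18,16) nearest=2 d=7 new=(17,16) → add node 3 parent=2 cost=18
4. q=(21,28) nearest=3 d=12 new=(21,22) → add node 4 parent=3 cost=24
5. q=(16,27) nearest=4 d=5 new=(16,27) → add node 5 parent=4 cost=29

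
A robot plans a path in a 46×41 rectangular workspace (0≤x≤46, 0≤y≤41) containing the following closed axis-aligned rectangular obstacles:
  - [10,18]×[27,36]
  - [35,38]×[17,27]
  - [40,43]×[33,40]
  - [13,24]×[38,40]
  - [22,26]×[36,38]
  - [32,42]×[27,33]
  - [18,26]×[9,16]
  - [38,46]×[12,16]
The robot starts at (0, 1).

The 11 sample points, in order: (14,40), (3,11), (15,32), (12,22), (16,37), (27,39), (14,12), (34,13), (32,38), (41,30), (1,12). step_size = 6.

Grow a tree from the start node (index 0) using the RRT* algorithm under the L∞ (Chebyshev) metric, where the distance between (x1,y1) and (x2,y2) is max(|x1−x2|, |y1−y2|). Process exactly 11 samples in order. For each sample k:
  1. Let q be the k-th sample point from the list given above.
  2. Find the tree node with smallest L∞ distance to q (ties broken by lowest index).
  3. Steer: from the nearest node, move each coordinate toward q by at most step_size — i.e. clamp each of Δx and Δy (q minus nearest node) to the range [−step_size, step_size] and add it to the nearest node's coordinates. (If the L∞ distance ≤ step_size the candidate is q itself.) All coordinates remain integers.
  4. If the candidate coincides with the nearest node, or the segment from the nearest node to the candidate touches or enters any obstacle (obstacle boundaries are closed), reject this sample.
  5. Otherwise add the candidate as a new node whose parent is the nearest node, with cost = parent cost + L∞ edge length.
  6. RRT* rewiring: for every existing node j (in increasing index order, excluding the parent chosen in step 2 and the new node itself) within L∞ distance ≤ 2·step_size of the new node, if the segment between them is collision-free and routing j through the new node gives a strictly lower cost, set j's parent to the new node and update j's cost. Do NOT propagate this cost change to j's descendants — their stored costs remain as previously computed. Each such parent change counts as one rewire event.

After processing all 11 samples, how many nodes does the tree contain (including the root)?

1. q=(14,40) nearest=0 d=39 new=(6,7) → add node 1 parent=0 cost=6
2. q=(3,11) nearest=1 d=4 new=(3,11) → add node 2 parent=1 cost=10
3. q=(15,32) nearest=2 d=21 new=(9,17) → add node 3 parent=2 cost=16
4. q=(12,22) nearest=3 d=5 new=(12,22) → add node 4 parent=3 cost=21
5. q=(16,37) nearest=4 d=15 new=(16,28) → blocked by [10,18]×[27,36], reject
6. q=(27,39) nearest=4 d=17 new=(18,28) → blocked by [10,18]×[27,36], reject
7. q=(14,12) nearest=3 d=5 new=(14,12) → add node 5 parent=3 cost=21
8. q=(34,13) nearest=5 d=20 new=(20,13) → blocked by [18,26]×[9,16], reject
9. q=(32,38) nearest=4 d=20 new=(18,28) → blocked by [10,18]×[27,36], reject
10. q=(41,30) nearest=5 d=27 new=(20,18) → blocked by [18,26]×[9,16], reject
11. q=(1,12) nearest=2 d=2 new=(1,12) → add node 6 parent=2 cost=12

Node count: 7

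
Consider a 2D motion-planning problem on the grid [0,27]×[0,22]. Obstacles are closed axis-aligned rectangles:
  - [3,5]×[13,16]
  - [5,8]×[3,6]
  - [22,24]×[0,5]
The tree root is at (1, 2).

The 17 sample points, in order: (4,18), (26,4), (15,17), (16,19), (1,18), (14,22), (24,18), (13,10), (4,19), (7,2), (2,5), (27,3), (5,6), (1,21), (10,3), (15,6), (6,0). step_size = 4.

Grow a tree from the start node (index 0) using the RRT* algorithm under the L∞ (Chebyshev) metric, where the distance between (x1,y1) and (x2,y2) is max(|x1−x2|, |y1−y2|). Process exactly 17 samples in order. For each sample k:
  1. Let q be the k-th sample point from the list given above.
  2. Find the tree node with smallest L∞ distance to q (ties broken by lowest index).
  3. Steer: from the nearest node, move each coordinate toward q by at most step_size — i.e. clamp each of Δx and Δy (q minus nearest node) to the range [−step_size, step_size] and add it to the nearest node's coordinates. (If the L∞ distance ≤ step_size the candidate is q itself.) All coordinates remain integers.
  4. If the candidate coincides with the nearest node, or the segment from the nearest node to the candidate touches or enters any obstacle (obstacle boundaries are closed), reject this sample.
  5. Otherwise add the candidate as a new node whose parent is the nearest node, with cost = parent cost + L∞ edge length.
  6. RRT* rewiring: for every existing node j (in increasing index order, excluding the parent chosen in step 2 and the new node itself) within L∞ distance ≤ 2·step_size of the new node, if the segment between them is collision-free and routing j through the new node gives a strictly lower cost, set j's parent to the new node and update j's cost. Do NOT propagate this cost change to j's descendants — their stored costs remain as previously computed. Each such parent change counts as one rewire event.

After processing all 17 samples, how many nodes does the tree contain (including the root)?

1. q=(4,18) nearest=0 d=16 new=(4,6) → add node 1 parent=0 cost=4
2. q=(26,4) nearest=1 d=22 new=(8,4) → blocked by [5,8]×[3,6], reject
3. q=(15,17) nearest=1 d=11 new=(8,10) → add node 2 parent=1 cost=8
4. q=(16,19) nearest=2 d=9 new=(12,14) → add node 3 parent=2 cost=12
5. q=(1,18) nearest=2 d=8 new=(4,14) → blocked by [3,5]×[13,16], reject
6. q=(14,22) nearest=3 d=8 new=(14,18) → add node 4 parent=3 cost=16
7. q=(24,18) nearest=4 d=10 new=(18,18) → add node 5 parent=4 cost=20
8. q=(13,10) nearest=3 d=4 new=(13,10) → add node 6 parent=3 cost=16
9. q=(4,19) nearest=3 d=8 new=(8,18) → add node 7 parent=3 cost=16
10. q=(7,2) nearest=1 d=4 new=(7,2) → blocked by [5,8]×[3,6], reject
11. q=(2,5) nearest=1 d=2 new=(2,5) → add node 8 parent=1 cost=6
12. q=(27,3) nearest=6 d=14 new=(17,6) → add node 9 parent=6 cost=20
13. q=(5,6) nearest=1 d=1 new=(5,6) → blocked by [5,8]×[3,6], reject
14. q=(1,21) nearest=7 d=7 new=(4,21) → add node 10 parent=7 cost=20
15. q=(10,3) nearest=1 d=6 new=(8,3) → blocked by [5,8]×[3,6], reject
16. q=(15,6) nearest=9 d=2 new=(15,6) → add node 11 parent=9 cost=22
17. q=(6,0) nearest=0 d=5 new=(5,0) → add node 12 parent=0 cost=4

Node count: 13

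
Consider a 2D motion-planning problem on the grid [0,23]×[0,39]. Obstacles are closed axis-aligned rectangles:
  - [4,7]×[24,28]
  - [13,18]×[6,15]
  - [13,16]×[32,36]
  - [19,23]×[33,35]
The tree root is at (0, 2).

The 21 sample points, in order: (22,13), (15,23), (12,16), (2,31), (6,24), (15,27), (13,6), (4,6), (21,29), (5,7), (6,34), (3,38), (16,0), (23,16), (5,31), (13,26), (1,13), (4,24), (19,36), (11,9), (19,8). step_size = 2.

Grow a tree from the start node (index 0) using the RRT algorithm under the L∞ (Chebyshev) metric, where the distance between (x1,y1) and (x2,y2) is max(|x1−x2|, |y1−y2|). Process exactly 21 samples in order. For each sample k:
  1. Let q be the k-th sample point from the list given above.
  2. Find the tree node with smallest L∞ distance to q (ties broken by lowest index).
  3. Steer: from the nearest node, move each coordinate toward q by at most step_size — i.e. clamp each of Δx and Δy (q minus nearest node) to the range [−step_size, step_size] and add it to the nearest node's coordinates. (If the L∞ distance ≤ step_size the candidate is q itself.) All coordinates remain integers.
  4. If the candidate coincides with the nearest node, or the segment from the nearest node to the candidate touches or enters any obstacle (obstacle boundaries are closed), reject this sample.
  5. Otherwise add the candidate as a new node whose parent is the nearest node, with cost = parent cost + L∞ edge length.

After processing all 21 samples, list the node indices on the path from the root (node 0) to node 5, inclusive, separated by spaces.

1. q=(22,13) nearest=0 d=22 new=(2,4) → add node 1 parent=0 cost=2
2. q=(15,23) nearest=1 d=19 new=(4,6) → add node 2 parent=1 cost=4
3. q=(12,16) nearest=2 d=10 new=(6,8) → add node 3 parent=2 cost=6
4. q=(2,31) nearest=3 d=23 new=(4,10) → add node 4 parent=3 cost=8
5. q=(6,24) nearest=4 d=14 new=(6,12) → add node 5 parent=4 cost=10
6. q=(15,27) nearest=5 d=15 new=(8,14) → add node 6 parent=5 cost=12
7. q=(13,6) nearest=3 d=7 new=(8,6) → add node 7 parent=3 cost=8
8. q=(4,6) nearest=2 d=0 → coincident, reject
9. q=(21,29) nearest=6 d=15 new=(10,16) → add node 8 parent=6 cost=14
10. q=(5,7) nearest=2 d=1 new=(5,7) → add node 9 parent=2 cost=5
11. q=(6,34) nearest=8 d=18 new=(8,18) → add node 10 parent=8 cost=16
12. q=(3,38) nearest=10 d=20 new=(6,20) → add node 11 parent=10 cost=18
13. q=(16,0) nearest=7 d=8 new=(10,4) → add node 12 parent=7 cost=10
14. q=(23,16) nearest=8 d=13 new=(12,16) → add node 13 parent=8 cost=16
15. q=(5,31) nearest=11 d=11 new=(5,22) → add node 14 parent=11 cost=20
16. q=(13,26) nearest=11 d=7 new=(8,22) → add node 15 parent=11 cost=20
17. q=(1,13) nearest=4 d=3 new=(2,12) → add node 16 parent=4 cost=10
18. q=(4,24) nearest=14 d=2 new=(4,24) → blocked by [4,7]×[24,28], reject
19. q=(19,36) nearest=14 d=14 new=(7,24) → blocked by [4,7]×[24,28], reject
20. q=(11,9) nearest=7 d=3 new=(10,8) → add node 17 parent=7 cost=10
21. q=(19,8) nearest=13 d=8 new=(14,14) → blocked by [13,18]×[6,15], reject

Path: 0 1 2 3 4 5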